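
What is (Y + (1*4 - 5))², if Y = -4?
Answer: 25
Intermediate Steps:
(Y + (1*4 - 5))² = (-4 + (1*4 - 5))² = (-4 + (4 - 5))² = (-4 - 1)² = (-5)² = 25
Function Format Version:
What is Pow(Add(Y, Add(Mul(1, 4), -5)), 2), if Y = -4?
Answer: 25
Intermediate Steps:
Pow(Add(Y, Add(Mul(1, 4), -5)), 2) = Pow(Add(-4, Add(Mul(1, 4), -5)), 2) = Pow(Add(-4, Add(4, -5)), 2) = Pow(Add(-4, -1), 2) = Pow(-5, 2) = 25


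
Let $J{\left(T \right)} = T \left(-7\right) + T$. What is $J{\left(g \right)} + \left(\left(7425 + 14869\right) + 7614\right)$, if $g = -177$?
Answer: $30970$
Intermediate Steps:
$J{\left(T \right)} = - 6 T$ ($J{\left(T \right)} = - 7 T + T = - 6 T$)
$J{\left(g \right)} + \left(\left(7425 + 14869\right) + 7614\right) = \left(-6\right) \left(-177\right) + \left(\left(7425 + 14869\right) + 7614\right) = 1062 + \left(22294 + 7614\right) = 1062 + 29908 = 30970$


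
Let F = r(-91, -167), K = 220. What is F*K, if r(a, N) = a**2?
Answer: 1821820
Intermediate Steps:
F = 8281 (F = (-91)**2 = 8281)
F*K = 8281*220 = 1821820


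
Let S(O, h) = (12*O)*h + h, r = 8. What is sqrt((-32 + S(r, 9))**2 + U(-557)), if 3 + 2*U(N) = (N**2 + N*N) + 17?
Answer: sqrt(1017537) ≈ 1008.7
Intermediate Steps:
S(O, h) = h + 12*O*h (S(O, h) = 12*O*h + h = h + 12*O*h)
U(N) = 7 + N**2 (U(N) = -3/2 + ((N**2 + N*N) + 17)/2 = -3/2 + ((N**2 + N**2) + 17)/2 = -3/2 + (2*N**2 + 17)/2 = -3/2 + (17 + 2*N**2)/2 = -3/2 + (17/2 + N**2) = 7 + N**2)
sqrt((-32 + S(r, 9))**2 + U(-557)) = sqrt((-32 + 9*(1 + 12*8))**2 + (7 + (-557)**2)) = sqrt((-32 + 9*(1 + 96))**2 + (7 + 310249)) = sqrt((-32 + 9*97)**2 + 310256) = sqrt((-32 + 873)**2 + 310256) = sqrt(841**2 + 310256) = sqrt(707281 + 310256) = sqrt(1017537)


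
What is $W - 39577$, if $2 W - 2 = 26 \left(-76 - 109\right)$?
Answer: $-41981$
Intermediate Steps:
$W = -2404$ ($W = 1 + \frac{26 \left(-76 - 109\right)}{2} = 1 + \frac{26 \left(-185\right)}{2} = 1 + \frac{1}{2} \left(-4810\right) = 1 - 2405 = -2404$)
$W - 39577 = -2404 - 39577 = -41981$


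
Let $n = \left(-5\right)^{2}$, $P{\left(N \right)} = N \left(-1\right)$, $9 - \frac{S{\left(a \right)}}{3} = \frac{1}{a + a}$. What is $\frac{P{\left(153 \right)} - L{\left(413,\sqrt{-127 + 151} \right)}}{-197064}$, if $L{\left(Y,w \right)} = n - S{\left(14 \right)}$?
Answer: $\frac{4231}{5517792} \approx 0.00076679$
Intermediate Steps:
$S{\left(a \right)} = 27 - \frac{3}{2 a}$ ($S{\left(a \right)} = 27 - \frac{3}{a + a} = 27 - \frac{3}{2 a}$)
$P{\left(N \right)} = - N$
$n = 25$
$L{\left(Y,w \right)} = - \frac{53}{28}$ ($L{\left(Y,w \right)} = 25 - \left(27 - \frac{3}{2 \cdot 14}\right) = 25 - \left(27 - \frac{3}{28}\right) = 25 - \frac{753}{28} = - \frac{53}{28}$)
$\frac{P{\left(153 \right)} - L{\left(413,\sqrt{-127 + 151} \right)}}{-197064} = \frac{\left(-1\right) 153 - - \frac{53}{28}}{-197064} = \left(-153 + \frac{53}{28}\right) \left(- \frac{1}{197064}\right) = \left(- \frac{4231}{28}\right) \left(- \frac{1}{197064}\right) = \frac{4231}{5517792}$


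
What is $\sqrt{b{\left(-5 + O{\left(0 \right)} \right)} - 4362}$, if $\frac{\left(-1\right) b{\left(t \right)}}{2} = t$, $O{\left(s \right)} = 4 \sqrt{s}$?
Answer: $16 i \sqrt{17} \approx 65.97 i$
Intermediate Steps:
$b{\left(t \right)} = - 2 t$
$\sqrt{b{\left(-5 + O{\left(0 \right)} \right)} - 4362} = \sqrt{- 2 \left(-5 + 4 \sqrt{0}\right) - 4362} = \sqrt{- 2 \left(-5 + 4 \cdot 0\right) - 4362} = \sqrt{- 2 \left(-5 + 0\right) - 4362} = \sqrt{\left(-2\right) \left(-5\right) - 4362} = \sqrt{10 - 4362} = \sqrt{-4352} = 16 i \sqrt{17}$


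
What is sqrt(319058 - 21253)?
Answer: sqrt(297805) ≈ 545.71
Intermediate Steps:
sqrt(319058 - 21253) = sqrt(297805)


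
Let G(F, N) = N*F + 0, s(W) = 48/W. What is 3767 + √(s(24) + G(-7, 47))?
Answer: 3767 + I*√327 ≈ 3767.0 + 18.083*I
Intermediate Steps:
G(F, N) = F*N (G(F, N) = F*N + 0 = F*N)
3767 + √(s(24) + G(-7, 47)) = 3767 + √(48/24 - 7*47) = 3767 + √(48*(1/24) - 329) = 3767 + √(2 - 329) = 3767 + √(-327) = 3767 + I*√327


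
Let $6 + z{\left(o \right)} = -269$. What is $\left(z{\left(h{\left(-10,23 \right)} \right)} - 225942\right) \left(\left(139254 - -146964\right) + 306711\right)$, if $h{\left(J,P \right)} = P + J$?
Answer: $-134130619593$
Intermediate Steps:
$h{\left(J,P \right)} = J + P$
$z{\left(o \right)} = -275$ ($z{\left(o \right)} = -6 - 269 = -275$)
$\left(z{\left(h{\left(-10,23 \right)} \right)} - 225942\right) \left(\left(139254 - -146964\right) + 306711\right) = \left(-275 - 225942\right) \left(\left(139254 - -146964\right) + 306711\right) = - 226217 \left(\left(139254 + 146964\right) + 306711\right) = - 226217 \left(286218 + 306711\right) = \left(-226217\right) 592929 = -134130619593$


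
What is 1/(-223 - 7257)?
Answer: -1/7480 ≈ -0.00013369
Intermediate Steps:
1/(-223 - 7257) = 1/(-7480) = -1/7480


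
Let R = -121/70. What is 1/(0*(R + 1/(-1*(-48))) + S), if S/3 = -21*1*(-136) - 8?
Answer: 1/8544 ≈ 0.00011704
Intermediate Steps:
S = 8544 (S = 3*(-21*1*(-136) - 8) = 3*(-21*(-136) - 8) = 3*(2856 - 8) = 3*2848 = 8544)
R = -121/70 (R = -121*1/70 = -121/70 ≈ -1.7286)
1/(0*(R + 1/(-1*(-48))) + S) = 1/(0*(-121/70 + 1/(-1*(-48))) + 8544) = 1/(0*(-121/70 + 1/48) + 8544) = 1/(0*(-2869/1680) + 8544) = 1/(0 + 8544) = 1/8544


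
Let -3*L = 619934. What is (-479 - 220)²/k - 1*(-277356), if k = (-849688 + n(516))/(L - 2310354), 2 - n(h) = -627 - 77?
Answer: 244213052854/141497 ≈ 1.7259e+6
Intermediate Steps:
L = -619934/3 (L = -⅓*619934 = -619934/3 ≈ -2.0664e+5)
n(h) = 706 (n(h) = 2 - (-627 - 77) = 2 - 1*(-704) = 2 + 704 = 706)
k = 1273473/3775498 (k = (-849688 + 706)/(-619934/3 - 2310354) = -848982/(-7550996/3) = -848982*(-3/7550996) = 1273473/3775498 ≈ 0.33730)
(-479 - 220)²/k - 1*(-277356) = (-479 - 220)²/(1273473/3775498) - 1*(-277356) = (-699)²*(3775498/1273473) + 277356 = 488601*(3775498/1273473) + 277356 = 204968010922/141497 + 277356 = 244213052854/141497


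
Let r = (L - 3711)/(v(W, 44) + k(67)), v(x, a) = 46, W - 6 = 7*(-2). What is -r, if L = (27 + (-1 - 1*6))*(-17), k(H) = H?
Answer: 4051/113 ≈ 35.850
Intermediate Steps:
W = -8 (W = 6 + 7*(-2) = 6 - 14 = -8)
L = -340 (L = (27 + (-1 - 6))*(-17) = (27 - 7)*(-17) = 20*(-17) = -340)
r = -4051/113 (r = (-340 - 3711)/(46 + 67) = -4051/113 ≈ -35.850)
-r = -1*(-4051/113) = 4051/113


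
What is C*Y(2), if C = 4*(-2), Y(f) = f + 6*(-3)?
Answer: 128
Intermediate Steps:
Y(f) = -18 + f (Y(f) = f - 18 = -18 + f)
C = -8
C*Y(2) = -8*(-18 + 2) = -8*(-16) = 128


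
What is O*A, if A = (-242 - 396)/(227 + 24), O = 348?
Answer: -222024/251 ≈ -884.56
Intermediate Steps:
A = -638/251 ≈ -2.5418
O*A = 348*(-638/251) = -222024/251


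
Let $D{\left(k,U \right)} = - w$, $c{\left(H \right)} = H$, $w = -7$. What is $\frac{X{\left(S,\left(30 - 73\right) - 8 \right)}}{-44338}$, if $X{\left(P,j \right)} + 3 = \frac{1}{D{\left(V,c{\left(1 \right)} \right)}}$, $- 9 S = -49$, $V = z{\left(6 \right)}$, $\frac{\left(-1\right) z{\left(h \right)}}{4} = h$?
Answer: $\frac{10}{155183} \approx 6.444 \cdot 10^{-5}$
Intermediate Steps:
$z{\left(h \right)} = - 4 h$
$V = -24$ ($V = \left(-4\right) 6 = -24$)
$S = \frac{49}{9}$ ($S = \left(- \frac{1}{9}\right) \left(-49\right) = \frac{49}{9} \approx 5.4444$)
$D{\left(k,U \right)} = 7$ ($D{\left(k,U \right)} = \left(-1\right) \left(-7\right) = 7$)
$X{\left(P,j \right)} = - \frac{20}{7}$ ($X{\left(P,j \right)} = -3 + \frac{1}{7} = - \frac{20}{7}$)
$\frac{X{\left(S,\left(30 - 73\right) - 8 \right)}}{-44338} = - \frac{20}{7 \left(-44338\right)} = \left(- \frac{20}{7}\right) \left(- \frac{1}{44338}\right) = \frac{10}{155183}$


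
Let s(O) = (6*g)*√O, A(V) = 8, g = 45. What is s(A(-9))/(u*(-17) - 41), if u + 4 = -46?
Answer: 540*√2/809 ≈ 0.94397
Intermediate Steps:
u = -50 (u = -4 - 46 = -50)
s(O) = 270*√O (s(O) = (6*45)*√O = 270*√O)
s(A(-9))/(u*(-17) - 41) = (270*√8)/(-50*(-17) - 41) = (270*(2*√2))/(850 - 41) = (540*√2)/809 = (540*√2)*(1/809) = 540*√2/809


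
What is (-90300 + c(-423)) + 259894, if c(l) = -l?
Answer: 170017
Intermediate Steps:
(-90300 + c(-423)) + 259894 = (-90300 - 1*(-423)) + 259894 = (-90300 + 423) + 259894 = -89877 + 259894 = 170017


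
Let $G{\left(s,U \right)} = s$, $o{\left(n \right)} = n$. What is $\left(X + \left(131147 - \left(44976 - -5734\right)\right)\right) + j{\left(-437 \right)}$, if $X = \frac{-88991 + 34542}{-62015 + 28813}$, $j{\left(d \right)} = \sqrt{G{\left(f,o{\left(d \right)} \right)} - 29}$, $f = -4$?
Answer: $\frac{2670723723}{33202} + i \sqrt{33} \approx 80439.0 + 5.7446 i$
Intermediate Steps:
$j{\left(d \right)} = i \sqrt{33}$ ($j{\left(d \right)} = \sqrt{-4 - 29} = \sqrt{-33} = i \sqrt{33}$)
$X = \frac{54449}{33202}$ ($X = - \frac{54449}{-33202} = \left(-54449\right) \left(- \frac{1}{33202}\right) = \frac{54449}{33202} \approx 1.6399$)
$\left(X + \left(131147 - \left(44976 - -5734\right)\right)\right) + j{\left(-437 \right)} = \left(\frac{54449}{33202} + \left(131147 - \left(44976 - -5734\right)\right)\right) + i \sqrt{33} = \left(\frac{54449}{33202} + \left(131147 - \left(44976 + 5734\right)\right)\right) + i \sqrt{33} = \left(\frac{54449}{33202} + \left(131147 - 50710\right)\right) + i \sqrt{33} = \left(\frac{54449}{33202} + 80437\right) + i \sqrt{33} = \frac{2670723723}{33202} + i \sqrt{33}$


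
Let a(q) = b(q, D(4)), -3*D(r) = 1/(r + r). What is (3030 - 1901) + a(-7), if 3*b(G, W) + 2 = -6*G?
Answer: 3427/3 ≈ 1142.3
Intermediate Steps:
D(r) = -1/(6*r) (D(r) = -1/(3*(r + r)) = -1/(2*r)/3 = -1/(6*r))
b(G, W) = -⅔ - 2*G (b(G, W) = -⅔ + (-6*G)/3 = -⅔ - 2*G)
a(q) = -⅔ - 2*q
(3030 - 1901) + a(-7) = (3030 - 1901) + (-⅔ - 2*(-7)) = 1129 + (-⅔ + 14) = 1129 + 40/3 = 3427/3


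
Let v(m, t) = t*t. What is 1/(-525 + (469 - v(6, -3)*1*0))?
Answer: -1/56 ≈ -0.017857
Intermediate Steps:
v(m, t) = t²
1/(-525 + (469 - v(6, -3)*1*0)) = 1/(-525 + (469 - (-3)²*1*0)) = 1/(-525 + (469 - 9*1*0)) = 1/(-525 + (469 - 9*0)) = 1/(-525 + (469 - 1*0)) = 1/(-525 + (469 + 0)) = 1/(-525 + 469) = 1/(-56) = -1/56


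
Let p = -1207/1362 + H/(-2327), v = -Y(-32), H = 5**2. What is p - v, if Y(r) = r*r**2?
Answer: -103856889971/3169374 ≈ -32769.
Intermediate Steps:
H = 25
Y(r) = r**3
v = 32768 (v = -1*(-32)**3 = -1*(-32768) = 32768)
p = -2842739/3169374 (p = -1207/1362 + 25/(-2327) = -1207*1/1362 + 25*(-1/2327) = -1207/1362 - 25/2327 = -2842739/3169374 ≈ -0.89694)
p - v = -2842739/3169374 - 1*32768 = -2842739/3169374 - 32768 = -103856889971/3169374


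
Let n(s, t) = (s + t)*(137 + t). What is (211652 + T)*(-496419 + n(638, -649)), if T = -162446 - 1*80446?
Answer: 15332185880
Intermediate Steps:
T = -242892 (T = -162446 - 80446 = -242892)
n(s, t) = (137 + t)*(s + t)
(211652 + T)*(-496419 + n(638, -649)) = (211652 - 242892)*(-496419 + ((-649)² + 137*638 + 137*(-649) + 638*(-649))) = -31240*(-496419 + (421201 + 87406 - 88913 - 414062)) = -31240*(-496419 + 5632) = -31240*(-490787) = 15332185880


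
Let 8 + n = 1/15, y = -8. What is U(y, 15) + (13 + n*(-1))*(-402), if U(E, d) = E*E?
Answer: -41756/5 ≈ -8351.2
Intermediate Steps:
U(E, d) = E²
n = -119/15 (n = -8 + 1/15 = -119/15 ≈ -7.9333)
U(y, 15) + (13 + n*(-1))*(-402) = (-8)² + (13 - 119/15*(-1))*(-402) = 64 + (13 + 119/15)*(-402) = 64 + (314/15)*(-402) = 64 - 42076/5 = -41756/5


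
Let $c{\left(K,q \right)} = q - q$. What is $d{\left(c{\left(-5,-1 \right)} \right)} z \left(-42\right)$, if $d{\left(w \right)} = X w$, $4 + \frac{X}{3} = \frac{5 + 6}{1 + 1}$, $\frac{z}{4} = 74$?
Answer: $0$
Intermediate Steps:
$z = 296$ ($z = 4 \cdot 74 = 296$)
$X = \frac{9}{2}$ ($X = -12 + 3 \frac{5 + 6}{1 + 1} = -12 + 3 \cdot \frac{11}{2} = -12 + \frac{33}{2} = \frac{9}{2} \approx 4.5$)
$c{\left(K,q \right)} = 0$
$d{\left(w \right)} = \frac{9 w}{2}$
$d{\left(c{\left(-5,-1 \right)} \right)} z \left(-42\right) = \frac{9}{2} \cdot 0 \cdot 296 \left(-42\right) = 0 \cdot 296 \left(-42\right) = 0 \left(-42\right) = 0$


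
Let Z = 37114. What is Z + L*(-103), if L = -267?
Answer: 64615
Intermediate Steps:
Z + L*(-103) = 37114 - 267*(-103) = 37114 + 27501 = 64615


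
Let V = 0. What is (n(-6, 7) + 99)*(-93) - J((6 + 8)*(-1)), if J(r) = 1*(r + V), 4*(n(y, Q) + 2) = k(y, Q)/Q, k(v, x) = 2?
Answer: -126191/14 ≈ -9013.6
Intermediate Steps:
n(y, Q) = -2 + 1/(2*Q) (n(y, Q) = -2 + (2/Q)/4 = -2 + 1/(2*Q))
J(r) = r (J(r) = 1*(r + 0) = 1*r = r)
(n(-6, 7) + 99)*(-93) - J((6 + 8)*(-1)) = ((-2 + (1/2)/7) + 99)*(-93) - (6 + 8)*(-1) = ((-2 + (1/2)*(1/7)) + 99)*(-93) - 14*(-1) = ((-2 + 1/14) + 99)*(-93) - 1*(-14) = (-27/14 + 99)*(-93) + 14 = (1359/14)*(-93) + 14 = -126387/14 + 14 = -126191/14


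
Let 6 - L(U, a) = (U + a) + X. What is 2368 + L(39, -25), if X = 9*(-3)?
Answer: 2387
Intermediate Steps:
X = -27
L(U, a) = 33 - U - a (L(U, a) = 6 - ((U + a) - 27) = 6 - (-27 + U + a) = 6 + (27 - U - a) = 33 - U - a)
2368 + L(39, -25) = 2368 + (33 - 1*39 - 1*(-25)) = 2368 + (33 - 39 + 25) = 2368 + 19 = 2387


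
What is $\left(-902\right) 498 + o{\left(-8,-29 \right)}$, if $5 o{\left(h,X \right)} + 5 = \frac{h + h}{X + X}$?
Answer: $- \frac{65133557}{145} \approx -4.492 \cdot 10^{5}$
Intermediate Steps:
$o{\left(h,X \right)} = -1 + \frac{h}{5 X}$ ($o{\left(h,X \right)} = -1 + \frac{\left(h + h\right) \frac{1}{X + X}}{5} = -1 + \frac{2 h \frac{1}{2 X}}{5} = -1 + \frac{h \frac{1}{X}}{5} = -1 + \frac{h}{5 X}$)
$\left(-902\right) 498 + o{\left(-8,-29 \right)} = \left(-902\right) 498 + \frac{\left(-1\right) \left(-29\right) + \frac{1}{5} \left(-8\right)}{-29} = -449196 - \frac{29 - \frac{8}{5}}{29} = -449196 - \frac{137}{145} = - \frac{65133557}{145}$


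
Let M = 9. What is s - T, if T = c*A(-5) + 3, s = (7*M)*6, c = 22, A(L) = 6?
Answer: 243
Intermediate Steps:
s = 378 (s = (7*9)*6 = 63*6 = 378)
T = 135 (T = 22*6 + 3 = 132 + 3 = 135)
s - T = 378 - 1*135 = 378 - 135 = 243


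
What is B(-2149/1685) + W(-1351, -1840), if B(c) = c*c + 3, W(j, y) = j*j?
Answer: 5182169445101/2839225 ≈ 1.8252e+6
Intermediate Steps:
W(j, y) = j**2
B(c) = 3 + c**2 (B(c) = c**2 + 3 = 3 + c**2)
B(-2149/1685) + W(-1351, -1840) = (3 + (-2149/1685)**2) + (-1351)**2 = (3 + (-2149*1/1685)**2) + 1825201 = (3 + (-2149/1685)**2) + 1825201 = (3 + 4618201/2839225) + 1825201 = 13135876/2839225 + 1825201 = 5182169445101/2839225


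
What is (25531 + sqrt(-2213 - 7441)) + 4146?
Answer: 29677 + I*sqrt(9654) ≈ 29677.0 + 98.255*I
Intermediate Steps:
(25531 + sqrt(-2213 - 7441)) + 4146 = (25531 + sqrt(-9654)) + 4146 = (25531 + I*sqrt(9654)) + 4146 = 29677 + I*sqrt(9654)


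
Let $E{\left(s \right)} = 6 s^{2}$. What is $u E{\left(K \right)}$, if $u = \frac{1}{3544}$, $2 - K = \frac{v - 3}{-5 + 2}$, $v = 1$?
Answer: $\frac{4}{1329} \approx 0.0030098$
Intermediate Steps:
$K = \frac{4}{3}$ ($K = 2 - \frac{1 - 3}{-5 + 2} = 2 - - \frac{2}{-3} = 2 - \left(-2\right) \left(- \frac{1}{3}\right) = 2 - \frac{2}{3} = \frac{4}{3} \approx 1.3333$)
$u = \frac{1}{3544} \approx 0.00028217$
$u E{\left(K \right)} = \frac{6 \left(\frac{4}{3}\right)^{2}}{3544} = \frac{6 \cdot \frac{16}{9}}{3544} = \frac{1}{3544} \cdot \frac{32}{3} = \frac{4}{1329}$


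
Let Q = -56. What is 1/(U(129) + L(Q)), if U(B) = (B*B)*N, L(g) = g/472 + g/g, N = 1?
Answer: 59/981871 ≈ 6.0089e-5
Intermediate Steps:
L(g) = 1 + g/472 (L(g) = g*(1/472) + 1 = g/472 + 1 = 1 + g/472)
U(B) = B² (U(B) = (B*B)*1 = B²*1 = B²)
1/(U(129) + L(Q)) = 1/(129² + (1 + (1/472)*(-56))) = 1/(16641 + (1 - 7/59)) = 1/(16641 + 52/59) = 1/(981871/59) = 59/981871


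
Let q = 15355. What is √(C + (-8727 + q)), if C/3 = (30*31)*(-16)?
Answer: 2*I*√9503 ≈ 194.97*I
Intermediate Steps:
C = -44640 (C = 3*((30*31)*(-16)) = 3*(930*(-16)) = 3*(-14880) = -44640)
√(C + (-8727 + q)) = √(-44640 + (-8727 + 15355)) = √(-44640 + 6628) = √(-38012) = 2*I*√9503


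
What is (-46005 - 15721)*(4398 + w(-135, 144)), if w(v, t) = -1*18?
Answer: -270359880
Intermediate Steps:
w(v, t) = -18
(-46005 - 15721)*(4398 + w(-135, 144)) = (-46005 - 15721)*(4398 - 18) = -61726*4380 = -270359880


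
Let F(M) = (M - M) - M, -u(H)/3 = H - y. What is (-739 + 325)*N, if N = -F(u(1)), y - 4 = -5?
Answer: 2484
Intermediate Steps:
y = -1 (y = 4 - 5 = -1)
u(H) = -3 - 3*H (u(H) = -3*(H - 1*(-1)) = -3*(H + 1) = -3*(1 + H) = -3 - 3*H)
F(M) = -M (F(M) = 0 - M = -M)
N = -6 (N = -(-1)*(-3 - 3*1) = -(-1)*(-3 - 3) = -(-1)*(-6) = -1*6 = -6)
(-739 + 325)*N = (-739 + 325)*(-6) = -414*(-6) = 2484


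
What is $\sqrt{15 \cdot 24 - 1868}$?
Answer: $2 i \sqrt{377} \approx 38.833 i$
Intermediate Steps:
$\sqrt{15 \cdot 24 - 1868} = \sqrt{360 - 1868} = \sqrt{-1508} = 2 i \sqrt{377}$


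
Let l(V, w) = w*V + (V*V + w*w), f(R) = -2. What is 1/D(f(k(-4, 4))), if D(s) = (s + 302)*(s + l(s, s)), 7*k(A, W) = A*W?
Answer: 1/3000 ≈ 0.00033333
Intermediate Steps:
k(A, W) = A*W/7 (k(A, W) = (A*W)/7 = A*W/7)
l(V, w) = V**2 + w**2 + V*w (l(V, w) = V*w + (V**2 + w**2) = V**2 + w**2 + V*w)
D(s) = (302 + s)*(s + 3*s**2) (D(s) = (s + 302)*(s + (s**2 + s**2 + s*s)) = (302 + s)*(s + (s**2 + s**2 + s**2)) = (302 + s)*(s + 3*s**2))
1/D(f(k(-4, 4))) = 1/(-2*(302 + 3*(-2)**2 + 907*(-2))) = 1/(-2*(302 + 3*4 - 1814)) = 1/(-2*(302 + 12 - 1814)) = 1/(-2*(-1500)) = 1/3000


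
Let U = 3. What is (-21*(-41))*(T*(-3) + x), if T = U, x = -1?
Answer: -8610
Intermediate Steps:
T = 3
(-21*(-41))*(T*(-3) + x) = (-21*(-41))*(3*(-3) - 1) = 861*(-9 - 1) = 861*(-10) = -8610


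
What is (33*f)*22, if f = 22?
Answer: 15972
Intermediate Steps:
(33*f)*22 = (33*22)*22 = 726*22 = 15972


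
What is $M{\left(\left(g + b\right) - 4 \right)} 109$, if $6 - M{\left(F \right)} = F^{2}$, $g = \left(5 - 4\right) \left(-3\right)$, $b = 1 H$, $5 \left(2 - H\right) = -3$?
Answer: $- \frac{36406}{25} \approx -1456.2$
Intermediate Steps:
$H = \frac{13}{5}$ ($H = 2 - - \frac{3}{5} = 2 + \frac{3}{5} = \frac{13}{5} \approx 2.6$)
$b = \frac{13}{5}$ ($b = 1 \cdot \frac{13}{5} = \frac{13}{5} \approx 2.6$)
$g = -3$ ($g = 1 \left(-3\right) = -3$)
$M{\left(F \right)} = 6 - F^{2}$
$M{\left(\left(g + b\right) - 4 \right)} 109 = \left(6 - \left(\left(-3 + \frac{13}{5}\right) - 4\right)^{2}\right) 109 = \left(6 - \left(- \frac{2}{5} - 4\right)^{2}\right) 109 = \left(6 - \left(- \frac{22}{5}\right)^{2}\right) 109 = \left(6 - \frac{484}{25}\right) 109 = \left(- \frac{334}{25}\right) 109 = - \frac{36406}{25}$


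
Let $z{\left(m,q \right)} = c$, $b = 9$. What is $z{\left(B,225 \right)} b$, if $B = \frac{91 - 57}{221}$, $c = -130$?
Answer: $-1170$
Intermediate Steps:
$B = \frac{2}{13}$ ($B = \left(91 - 57\right) \frac{1}{221} = 34 \cdot \frac{1}{221} = \frac{2}{13} \approx 0.15385$)
$z{\left(m,q \right)} = -130$
$z{\left(B,225 \right)} b = \left(-130\right) 9 = -1170$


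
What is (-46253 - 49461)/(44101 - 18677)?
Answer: -47857/12712 ≈ -3.7647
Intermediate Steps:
(-46253 - 49461)/(44101 - 18677) = -95714/25424 = -95714*1/25424 = -47857/12712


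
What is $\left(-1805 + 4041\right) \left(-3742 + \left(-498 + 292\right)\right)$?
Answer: $-8827728$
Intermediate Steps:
$\left(-1805 + 4041\right) \left(-3742 + \left(-498 + 292\right)\right) = 2236 \left(-3742 - 206\right) = 2236 \left(-3948\right) = -8827728$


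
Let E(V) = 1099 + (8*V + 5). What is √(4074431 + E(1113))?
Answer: √4084439 ≈ 2021.0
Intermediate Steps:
E(V) = 1104 + 8*V (E(V) = 1099 + (5 + 8*V) = 1104 + 8*V)
√(4074431 + E(1113)) = √(4074431 + (1104 + 8*1113)) = √(4074431 + (1104 + 8904)) = √(4074431 + 10008) = √4084439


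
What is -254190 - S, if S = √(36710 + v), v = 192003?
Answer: -254190 - √228713 ≈ -2.5467e+5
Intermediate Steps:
S = √228713 (S = √(36710 + 192003) = √228713 ≈ 478.24)
-254190 - S = -254190 - √228713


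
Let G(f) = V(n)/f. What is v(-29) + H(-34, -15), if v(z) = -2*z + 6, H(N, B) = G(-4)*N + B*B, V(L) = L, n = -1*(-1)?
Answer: 595/2 ≈ 297.50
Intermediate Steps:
n = 1
G(f) = 1/f
H(N, B) = B² - N/4 (H(N, B) = N/(-4) + B*B = -N/4 + B² = B² - N/4)
v(z) = 6 - 2*z
v(-29) + H(-34, -15) = (6 - 2*(-29)) + ((-15)² - ¼*(-34)) = (6 + 58) + (225 + 17/2) = 64 + 467/2 = 595/2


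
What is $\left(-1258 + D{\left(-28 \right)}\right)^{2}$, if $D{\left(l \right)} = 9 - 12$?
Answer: $1590121$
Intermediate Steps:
$D{\left(l \right)} = -3$ ($D{\left(l \right)} = 9 - 12 = -3$)
$\left(-1258 + D{\left(-28 \right)}\right)^{2} = \left(-1258 - 3\right)^{2} = \left(-1261\right)^{2} = 1590121$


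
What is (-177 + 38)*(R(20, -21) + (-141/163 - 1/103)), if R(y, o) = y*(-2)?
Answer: 95388194/16789 ≈ 5681.6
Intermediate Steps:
R(y, o) = -2*y
(-177 + 38)*(R(20, -21) + (-141/163 - 1/103)) = (-177 + 38)*(-2*20 + (-141/163 - 1/103)) = -139*(-40 + (-141*1/163 - 1*1/103)) = -139*(-40 + (-141/163 - 1/103)) = -139*(-40 - 14686/16789) = -139*(-686246/16789) = 95388194/16789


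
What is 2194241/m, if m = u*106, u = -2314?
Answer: -2194241/245284 ≈ -8.9457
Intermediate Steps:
m = -245284 (m = -2314*106 = -245284)
2194241/m = 2194241/(-245284) = 2194241*(-1/245284) = -2194241/245284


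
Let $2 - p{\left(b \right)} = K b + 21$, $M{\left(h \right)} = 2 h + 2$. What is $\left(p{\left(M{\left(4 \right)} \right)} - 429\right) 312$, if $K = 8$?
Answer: $-164736$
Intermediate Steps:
$M{\left(h \right)} = 2 + 2 h$
$p{\left(b \right)} = -19 - 8 b$ ($p{\left(b \right)} = 2 - \left(8 b + 21\right) = 2 - \left(21 + 8 b\right) = -19 - 8 b$)
$\left(p{\left(M{\left(4 \right)} \right)} - 429\right) 312 = \left(\left(-19 - 8 \left(2 + 2 \cdot 4\right)\right) - 429\right) 312 = \left(\left(-19 - 8 \left(2 + 8\right)\right) - 429\right) 312 = \left(\left(-19 - 80\right) - 429\right) 312 = \left(-99 - 429\right) 312 = \left(-528\right) 312 = -164736$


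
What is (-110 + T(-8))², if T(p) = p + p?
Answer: 15876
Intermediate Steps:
T(p) = 2*p
(-110 + T(-8))² = (-110 + 2*(-8))² = (-110 - 16)² = (-126)² = 15876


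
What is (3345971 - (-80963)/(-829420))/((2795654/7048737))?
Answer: 19561761963512112609/2318771340680 ≈ 8.4363e+6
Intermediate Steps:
(3345971 - (-80963)/(-829420))/((2795654/7048737)) = (3345971 - (-80963)*(-1)/829420)/((2795654*(1/7048737))) = (3345971 - 1*80963/829420)/(2795654/7048737) = (3345971 - 80963/829420)*(7048737/2795654) = (2775215185857/829420)*(7048737/2795654) = 19561761963512112609/2318771340680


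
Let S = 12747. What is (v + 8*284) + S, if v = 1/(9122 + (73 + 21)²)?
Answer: 269711203/17958 ≈ 15019.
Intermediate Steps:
v = 1/17958 (v = 1/(9122 + 94²) = 1/(9122 + 8836) = 1/17958 ≈ 5.5685e-5)
(v + 8*284) + S = (1/17958 + 8*284) + 12747 = (1/17958 + 2272) + 12747 = 40800577/17958 + 12747 = 269711203/17958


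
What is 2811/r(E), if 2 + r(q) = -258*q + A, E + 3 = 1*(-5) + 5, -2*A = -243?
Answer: 5622/1787 ≈ 3.1461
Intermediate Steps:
A = 243/2 (A = -1/2*(-243) = 243/2 ≈ 121.50)
E = -3 (E = -3 + (1*(-5) + 5) = -3 + (-5 + 5) = -3 + 0 = -3)
r(q) = 239/2 - 258*q (r(q) = -2 + (-258*q + 243/2) = -2 + (243/2 - 258*q) = 239/2 - 258*q)
2811/r(E) = 2811/(239/2 - 258*(-3)) = 2811/(239/2 + 774) = 2811/(1787/2) = 2811*(2/1787) = 5622/1787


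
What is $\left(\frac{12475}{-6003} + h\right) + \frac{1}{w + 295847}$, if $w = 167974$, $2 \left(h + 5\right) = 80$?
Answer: $\frac{30554983411}{928105821} \approx 32.922$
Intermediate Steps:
$h = 35$ ($h = -5 + \frac{1}{2} \cdot 80 = -5 + 40 = 35$)
$\left(\frac{12475}{-6003} + h\right) + \frac{1}{w + 295847} = \left(\frac{12475}{-6003} + 35\right) + \frac{1}{167974 + 295847} = \left(12475 \left(- \frac{1}{6003}\right) + 35\right) + \frac{1}{463821} = \left(- \frac{12475}{6003} + 35\right) + \frac{1}{463821} = \frac{197630}{6003} + \frac{1}{463821} = \frac{30554983411}{928105821}$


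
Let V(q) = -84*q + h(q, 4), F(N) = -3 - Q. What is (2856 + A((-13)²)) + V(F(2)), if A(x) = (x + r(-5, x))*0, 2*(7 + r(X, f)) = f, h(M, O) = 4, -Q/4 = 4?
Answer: 1768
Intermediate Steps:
Q = -16 (Q = -4*4 = -16)
F(N) = 13 (F(N) = -3 - 1*(-16) = -3 + 16 = 13)
r(X, f) = -7 + f/2
V(q) = 4 - 84*q (V(q) = -84*q + 4 = 4 - 84*q)
A(x) = 0 (A(x) = (x + (-7 + x/2))*0 = (-7 + 3*x/2)*0 = 0)
(2856 + A((-13)²)) + V(F(2)) = (2856 + 0) + (4 - 84*13) = 2856 + (4 - 1092) = 2856 - 1088 = 1768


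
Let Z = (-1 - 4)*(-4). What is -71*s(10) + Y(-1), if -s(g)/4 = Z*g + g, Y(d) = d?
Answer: 59639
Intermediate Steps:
Z = 20 (Z = -5*(-4) = 20)
s(g) = -84*g (s(g) = -4*(20*g + g) = -84*g)
-71*s(10) + Y(-1) = -(-5964)*10 - 1 = -71*(-840) - 1 = 59640 - 1 = 59639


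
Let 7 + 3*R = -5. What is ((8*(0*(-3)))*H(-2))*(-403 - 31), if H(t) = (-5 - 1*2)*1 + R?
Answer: 0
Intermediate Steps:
R = -4 (R = -7/3 + (⅓)*(-5) = -7/3 - 5/3 = -4)
H(t) = -11 (H(t) = (-5 - 1*2)*1 - 4 = (-5 - 2)*1 - 4 = -7*1 - 4 = -7 - 4 = -11)
((8*(0*(-3)))*H(-2))*(-403 - 31) = ((8*(0*(-3)))*(-11))*(-403 - 31) = ((8*0)*(-11))*(-434) = (0*(-11))*(-434) = 0*(-434) = 0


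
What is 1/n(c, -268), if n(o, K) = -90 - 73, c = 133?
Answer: -1/163 ≈ -0.0061350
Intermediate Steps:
n(o, K) = -163
1/n(c, -268) = 1/(-163) = -1/163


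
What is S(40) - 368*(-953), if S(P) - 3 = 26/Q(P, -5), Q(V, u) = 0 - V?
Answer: 7014127/20 ≈ 3.5071e+5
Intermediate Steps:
Q(V, u) = -V
S(P) = 3 - 26/P (S(P) = 3 + 26/((-P)) = 3 + 26*(-1/P) = 3 - 26/P)
S(40) - 368*(-953) = (3 - 26/40) - 368*(-953) = (3 - 26*1/40) + 350704 = (3 - 13/20) + 350704 = 47/20 + 350704 = 7014127/20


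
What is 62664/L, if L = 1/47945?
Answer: 3004425480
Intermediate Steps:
L = 1/47945 ≈ 2.0857e-5
62664/L = 62664/(1/47945) = 62664*47945 = 3004425480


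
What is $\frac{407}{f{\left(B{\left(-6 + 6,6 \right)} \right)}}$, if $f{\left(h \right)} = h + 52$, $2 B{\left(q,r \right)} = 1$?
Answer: $\frac{814}{105} \approx 7.7524$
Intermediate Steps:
$B{\left(q,r \right)} = \frac{1}{2}$ ($B{\left(q,r \right)} = \frac{1}{2} \cdot 1 = \frac{1}{2}$)
$f{\left(h \right)} = 52 + h$
$\frac{407}{f{\left(B{\left(-6 + 6,6 \right)} \right)}} = \frac{407}{52 + \frac{1}{2}} = \frac{407}{\frac{105}{2}} = 407 \cdot \frac{2}{105} = \frac{814}{105}$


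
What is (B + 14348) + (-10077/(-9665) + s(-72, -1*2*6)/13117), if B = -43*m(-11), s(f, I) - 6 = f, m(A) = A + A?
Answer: 1939040703789/126775805 ≈ 15295.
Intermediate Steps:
m(A) = 2*A
s(f, I) = 6 + f
B = 946 (B = -86*(-11) = -43*(-22) = 946)
(B + 14348) + (-10077/(-9665) + s(-72, -1*2*6)/13117) = (946 + 14348) + (-10077/(-9665) + (6 - 72)/13117) = 15294 + (-10077*(-1/9665) - 66*1/13117) = 15294 + (10077/9665 - 66/13117) = 15294 + 131542119/126775805 = 1939040703789/126775805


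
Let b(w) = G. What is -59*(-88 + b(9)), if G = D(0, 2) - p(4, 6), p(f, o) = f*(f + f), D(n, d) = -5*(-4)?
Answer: 5900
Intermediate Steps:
D(n, d) = 20
p(f, o) = 2*f**2 (p(f, o) = f*(2*f) = 2*f**2)
G = -12 (G = 20 - 2*4**2 = 20 - 2*16 = 20 - 1*32 = 20 - 32 = -12)
b(w) = -12
-59*(-88 + b(9)) = -59*(-88 - 12) = -59*(-100) = 5900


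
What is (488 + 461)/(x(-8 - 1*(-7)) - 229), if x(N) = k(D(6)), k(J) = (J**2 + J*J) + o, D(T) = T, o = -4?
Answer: -949/161 ≈ -5.8944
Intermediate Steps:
k(J) = -4 + 2*J**2 (k(J) = (J**2 + J*J) - 4 = (J**2 + J**2) - 4 = 2*J**2 - 4 = -4 + 2*J**2)
x(N) = 68 (x(N) = -4 + 2*6**2 = -4 + 2*36 = -4 + 72 = 68)
(488 + 461)/(x(-8 - 1*(-7)) - 229) = (488 + 461)/(68 - 229) = 949/(-161) = 949*(-1/161) = -949/161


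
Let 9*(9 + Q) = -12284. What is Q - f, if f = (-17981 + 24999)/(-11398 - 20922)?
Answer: -199786819/145440 ≈ -1373.7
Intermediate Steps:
Q = -12365/9 (Q = -9 + (1/9)*(-12284) = -9 - 12284/9 = -12365/9 ≈ -1373.9)
f = -3509/16160 (f = 7018/(-32320) = 7018*(-1/32320) = -3509/16160 ≈ -0.21714)
Q - f = -12365/9 - 1*(-3509/16160) = -12365/9 + 3509/16160 = -199786819/145440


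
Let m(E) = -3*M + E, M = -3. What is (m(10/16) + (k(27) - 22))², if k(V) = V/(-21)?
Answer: 585225/3136 ≈ 186.62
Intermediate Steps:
k(V) = -V/21 (k(V) = V*(-1/21) = -V/21)
m(E) = 9 + E (m(E) = -3*(-3) + E = 9 + E)
(m(10/16) + (k(27) - 22))² = ((9 + 10/16) + (-1/21*27 - 22))² = ((9 + 10*(1/16)) + (-9/7 - 22))² = ((9 + 5/8) - 163/7)² = (77/8 - 163/7)² = (-765/56)² = 585225/3136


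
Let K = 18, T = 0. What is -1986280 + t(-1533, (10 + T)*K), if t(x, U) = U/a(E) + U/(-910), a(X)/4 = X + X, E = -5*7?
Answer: -361503113/182 ≈ -1.9863e+6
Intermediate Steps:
E = -35
a(X) = 8*X (a(X) = 4*(X + X) = 4*(2*X) = 8*X)
t(x, U) = -17*U/3640 (t(x, U) = U/((8*(-35))) + U/(-910) = U/(-280) + U*(-1/910) = U*(-1/280) - U/910 = -U/280 - U/910 = -17*U/3640)
-1986280 + t(-1533, (10 + T)*K) = -1986280 - 17*(10 + 0)*18/3640 = -1986280 - 17*18/364 = -1986280 - 17/3640*180 = -1986280 - 153/182 = -361503113/182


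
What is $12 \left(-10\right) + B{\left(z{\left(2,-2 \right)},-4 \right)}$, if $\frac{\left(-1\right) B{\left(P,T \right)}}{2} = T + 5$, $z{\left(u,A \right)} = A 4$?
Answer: $-122$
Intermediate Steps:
$z{\left(u,A \right)} = 4 A$
$B{\left(P,T \right)} = -10 - 2 T$ ($B{\left(P,T \right)} = - 2 \left(T + 5\right) = - 2 \left(5 + T\right) = -10 - 2 T$)
$12 \left(-10\right) + B{\left(z{\left(2,-2 \right)},-4 \right)} = 12 \left(-10\right) - 2 = -120 + \left(-10 + 8\right) = -120 - 2 = -122$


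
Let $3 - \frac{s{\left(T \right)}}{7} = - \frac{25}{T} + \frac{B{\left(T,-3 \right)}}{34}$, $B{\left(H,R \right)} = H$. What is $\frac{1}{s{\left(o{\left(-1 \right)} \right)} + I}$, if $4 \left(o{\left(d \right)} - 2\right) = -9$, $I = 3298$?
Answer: $\frac{136}{356191} \approx 0.00038182$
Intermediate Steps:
$o{\left(d \right)} = - \frac{1}{4}$ ($o{\left(d \right)} = 2 + \frac{1}{4} \left(-9\right) = 2 - \frac{9}{4} = - \frac{1}{4}$)
$s{\left(T \right)} = 21 + \frac{175}{T} - \frac{7 T}{34}$ ($s{\left(T \right)} = 21 - 7 \left(- \frac{25}{T} + \frac{T}{34}\right) = 21 - \left(- \frac{175}{T} + \frac{7 T}{34}\right) = 21 + \frac{175}{T} - \frac{7 T}{34}$)
$\frac{1}{s{\left(o{\left(-1 \right)} \right)} + I} = \frac{1}{\left(21 + \frac{175}{- \frac{1}{4}} - - \frac{7}{136}\right) + 3298} = \frac{1}{\left(21 + 175 \left(-4\right) + \frac{7}{136}\right) + 3298} = \frac{1}{\left(21 - 700 + \frac{7}{136}\right) + 3298} = \frac{1}{- \frac{92337}{136} + 3298} = \frac{1}{\frac{356191}{136}} = \frac{136}{356191}$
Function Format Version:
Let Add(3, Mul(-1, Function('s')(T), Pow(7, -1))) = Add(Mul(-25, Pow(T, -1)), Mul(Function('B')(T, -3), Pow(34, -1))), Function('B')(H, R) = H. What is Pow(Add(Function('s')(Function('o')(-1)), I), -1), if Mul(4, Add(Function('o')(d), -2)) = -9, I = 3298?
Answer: Rational(136, 356191) ≈ 0.00038182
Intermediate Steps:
Function('o')(d) = Rational(-1, 4) (Function('o')(d) = Add(2, Mul(Rational(1, 4), -9)) = Add(2, Rational(-9, 4)) = Rational(-1, 4))
Function('s')(T) = Add(21, Mul(175, Pow(T, -1)), Mul(Rational(-7, 34), T)) (Function('s')(T) = Add(21, Mul(-7, Add(Mul(-25, Pow(T, -1)), Mul(T, Pow(34, -1))))) = Add(21, Mul(-7, Add(Mul(-25, Pow(T, -1)), Mul(T, Rational(1, 34))))) = Add(21, Mul(-7, Add(Mul(-25, Pow(T, -1)), Mul(Rational(1, 34), T)))) = Add(21, Add(Mul(175, Pow(T, -1)), Mul(Rational(-7, 34), T))) = Add(21, Mul(175, Pow(T, -1)), Mul(Rational(-7, 34), T)))
Pow(Add(Function('s')(Function('o')(-1)), I), -1) = Pow(Add(Add(21, Mul(175, Pow(Rational(-1, 4), -1)), Mul(Rational(-7, 34), Rational(-1, 4))), 3298), -1) = Pow(Add(Add(21, Mul(175, -4), Rational(7, 136)), 3298), -1) = Pow(Add(Add(21, -700, Rational(7, 136)), 3298), -1) = Pow(Add(Rational(-92337, 136), 3298), -1) = Pow(Rational(356191, 136), -1) = Rational(136, 356191)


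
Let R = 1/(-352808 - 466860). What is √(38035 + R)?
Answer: √6388507223687543/409834 ≈ 195.03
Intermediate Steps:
R = -1/819668 (R = 1/(-819668) = -1/819668 ≈ -1.2200e-6)
√(38035 + R) = √(38035 - 1/819668) = √(31176072379/819668) = √6388507223687543/409834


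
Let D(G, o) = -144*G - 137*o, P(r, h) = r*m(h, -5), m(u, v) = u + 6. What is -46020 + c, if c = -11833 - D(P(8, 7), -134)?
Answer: -61235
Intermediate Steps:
m(u, v) = 6 + u
P(r, h) = r*(6 + h)
c = -15215 (c = -11833 - (-1152*(6 + 7) - 137*(-134)) = -11833 - (-1152*13 + 18358) = -11833 - (-144*104 + 18358) = -11833 - (-14976 + 18358) = -11833 - 1*3382 = -11833 - 3382 = -15215)
-46020 + c = -46020 - 15215 = -61235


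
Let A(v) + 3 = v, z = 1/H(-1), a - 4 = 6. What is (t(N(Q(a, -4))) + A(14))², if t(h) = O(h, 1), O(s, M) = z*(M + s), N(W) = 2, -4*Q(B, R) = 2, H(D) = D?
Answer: 64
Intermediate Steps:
a = 10 (a = 4 + 6 = 10)
Q(B, R) = -½ (Q(B, R) = -¼*2 = -½)
z = -1 (z = 1/(-1) = -1)
O(s, M) = -M - s (O(s, M) = -(M + s) = -M - s)
A(v) = -3 + v
t(h) = -1 - h (t(h) = -1*1 - h = -1 - h)
(t(N(Q(a, -4))) + A(14))² = ((-1 - 1*2) + (-3 + 14))² = ((-1 - 2) + 11)² = (-3 + 11)² = 8² = 64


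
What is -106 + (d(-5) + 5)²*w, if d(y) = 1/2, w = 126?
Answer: 7411/2 ≈ 3705.5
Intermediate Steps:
d(y) = ½
-106 + (d(-5) + 5)²*w = -106 + (½ + 5)²*126 = -106 + (11/2)²*126 = -106 + (121/4)*126 = -106 + 7623/2 = 7411/2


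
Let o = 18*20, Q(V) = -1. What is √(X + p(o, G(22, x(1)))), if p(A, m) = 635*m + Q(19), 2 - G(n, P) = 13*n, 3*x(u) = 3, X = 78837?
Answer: 8*I*√1586 ≈ 318.6*I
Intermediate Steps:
x(u) = 1 (x(u) = (⅓)*3 = 1)
G(n, P) = 2 - 13*n
o = 360
p(A, m) = -1 + 635*m (p(A, m) = 635*m - 1 = -1 + 635*m)
√(X + p(o, G(22, x(1)))) = √(78837 + (-1 + 635*(2 - 13*22))) = √(78837 + (-1 + 635*(2 - 286))) = √(78837 + (-1 + 635*(-284))) = √(78837 + (-1 - 180340)) = √(78837 - 180341) = √(-101504) = 8*I*√1586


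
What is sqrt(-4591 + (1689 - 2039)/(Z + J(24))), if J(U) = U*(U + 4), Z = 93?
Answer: I*sqrt(11942381)/51 ≈ 67.76*I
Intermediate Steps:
J(U) = U*(4 + U)
sqrt(-4591 + (1689 - 2039)/(Z + J(24))) = sqrt(-4591 + (1689 - 2039)/(93 + 24*(4 + 24))) = sqrt(-4591 - 350/(93 + 24*28)) = sqrt(-4591 - 350/(93 + 672)) = sqrt(-4591 - 350/765) = sqrt(-4591 - 350*1/765) = sqrt(-4591 - 70/153) = sqrt(-702493/153) = I*sqrt(11942381)/51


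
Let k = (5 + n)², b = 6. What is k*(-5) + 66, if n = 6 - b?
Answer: -59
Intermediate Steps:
n = 0 (n = 6 - 1*6 = 6 - 6 = 0)
k = 25 (k = (5 + 0)² = 5² = 25)
k*(-5) + 66 = 25*(-5) + 66 = -125 + 66 = -59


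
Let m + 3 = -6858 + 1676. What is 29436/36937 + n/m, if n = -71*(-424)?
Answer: -959325788/191518345 ≈ -5.0091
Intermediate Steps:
n = 30104
m = -5185 (m = -3 + (-6858 + 1676) = -3 - 5182 = -5185)
29436/36937 + n/m = 29436/36937 + 30104/(-5185) = 29436*(1/36937) + 30104*(-1/5185) = 29436/36937 - 30104/5185 = -959325788/191518345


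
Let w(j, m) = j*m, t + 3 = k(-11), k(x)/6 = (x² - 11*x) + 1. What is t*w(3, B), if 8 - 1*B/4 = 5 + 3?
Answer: 0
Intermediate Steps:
B = 0 (B = 32 - 4*(5 + 3) = 32 - 4*8 = 32 - 32 = 0)
k(x) = 6 - 66*x + 6*x² (k(x) = 6*((x² - 11*x) + 1) = 6*(1 + x² - 11*x) = 6 - 66*x + 6*x²)
t = 1455 (t = -3 + (6 - 66*(-11) + 6*(-11)²) = -3 + (6 + 726 + 6*121) = -3 + (6 + 726 + 726) = -3 + 1458 = 1455)
t*w(3, B) = 1455*(3*0) = 1455*0 = 0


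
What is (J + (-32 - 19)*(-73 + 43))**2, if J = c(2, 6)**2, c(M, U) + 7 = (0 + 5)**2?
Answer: 3437316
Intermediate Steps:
c(M, U) = 18 (c(M, U) = -7 + (0 + 5)**2 = -7 + 5**2 = -7 + 25 = 18)
J = 324 (J = 18**2 = 324)
(J + (-32 - 19)*(-73 + 43))**2 = (324 + (-32 - 19)*(-73 + 43))**2 = (324 - 51*(-30))**2 = (324 + 1530)**2 = 1854**2 = 3437316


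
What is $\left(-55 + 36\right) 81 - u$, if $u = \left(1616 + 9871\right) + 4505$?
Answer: $-17531$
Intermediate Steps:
$u = 15992$ ($u = 11487 + 4505 = 15992$)
$\left(-55 + 36\right) 81 - u = \left(-55 + 36\right) 81 - 15992 = \left(-19\right) 81 - 15992 = -1539 - 15992 = -17531$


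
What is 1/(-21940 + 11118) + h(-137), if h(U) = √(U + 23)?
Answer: -1/10822 + I*√114 ≈ -9.2404e-5 + 10.677*I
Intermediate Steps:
h(U) = √(23 + U)
1/(-21940 + 11118) + h(-137) = 1/(-21940 + 11118) + √(23 - 137) = 1/(-10822) + √(-114) = -1/10822 + I*√114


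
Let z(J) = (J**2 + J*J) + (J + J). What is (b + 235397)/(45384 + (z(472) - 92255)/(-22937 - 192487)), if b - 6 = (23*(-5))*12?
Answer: 50414170752/9776448559 ≈ 5.1567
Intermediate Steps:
b = -1374 (b = 6 + (23*(-5))*12 = 6 - 115*12 = 6 - 1380 = -1374)
z(J) = 2*J + 2*J**2 (z(J) = (J**2 + J**2) + 2*J = 2*J**2 + 2*J = 2*J + 2*J**2)
(b + 235397)/(45384 + (z(472) - 92255)/(-22937 - 192487)) = (-1374 + 235397)/(45384 + (2*472*(1 + 472) - 92255)/(-22937 - 192487)) = 234023/(45384 + (2*472*473 - 92255)/(-215424)) = 234023/(45384 + (446512 - 92255)*(-1/215424)) = 234023/(45384 + 354257*(-1/215424)) = 234023/(45384 - 354257/215424) = 234023/(9776448559/215424) = 234023*(215424/9776448559) = 50414170752/9776448559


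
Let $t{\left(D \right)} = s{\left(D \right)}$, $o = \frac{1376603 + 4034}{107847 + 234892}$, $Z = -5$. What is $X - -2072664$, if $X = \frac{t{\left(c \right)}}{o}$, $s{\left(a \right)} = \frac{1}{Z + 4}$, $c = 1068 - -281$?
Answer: $\frac{2861596264229}{1380637} \approx 2.0727 \cdot 10^{6}$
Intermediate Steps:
$c = 1349$ ($c = 1068 + 281 = 1349$)
$o = \frac{1380637}{342739} \approx 4.0282$
$s{\left(a \right)} = -1$ ($s{\left(a \right)} = \frac{1}{-5 + 4} = \frac{1}{-1} = -1$)
$t{\left(D \right)} = -1$
$X = - \frac{342739}{1380637}$ ($X = - \frac{1}{\frac{1380637}{342739}} = \left(-1\right) \frac{342739}{1380637} = - \frac{342739}{1380637} \approx -0.24825$)
$X - -2072664 = - \frac{342739}{1380637} - -2072664 = - \frac{342739}{1380637} + 2072664 = \frac{2861596264229}{1380637}$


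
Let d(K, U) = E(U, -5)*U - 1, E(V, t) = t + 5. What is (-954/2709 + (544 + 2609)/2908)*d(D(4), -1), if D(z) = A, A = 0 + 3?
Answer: -640805/875308 ≈ -0.73209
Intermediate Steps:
E(V, t) = 5 + t
A = 3
D(z) = 3
d(K, U) = -1 (d(K, U) = (5 - 5)*U - 1 = 0*U - 1 = 0 - 1 = -1)
(-954/2709 + (544 + 2609)/2908)*d(D(4), -1) = (-954/2709 + (544 + 2609)/2908)*(-1) = (-954*1/2709 + 3153*(1/2908))*(-1) = (-106/301 + 3153/2908)*(-1) = (640805/875308)*(-1) = -640805/875308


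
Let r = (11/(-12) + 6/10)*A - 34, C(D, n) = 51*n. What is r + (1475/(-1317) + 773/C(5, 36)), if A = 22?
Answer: -167913251/4030020 ≈ -41.666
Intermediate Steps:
r = -1229/30 (r = (11/(-12) + 6/10)*22 - 34 = (11*(-1/12) + 6*(⅒))*22 - 34 = (-11/12 + ⅗)*22 - 34 = -19/60*22 - 34 = -209/30 - 34 = -1229/30 ≈ -40.967)
r + (1475/(-1317) + 773/C(5, 36)) = -1229/30 + (1475/(-1317) + 773/((51*36))) = -1229/30 + (1475*(-1/1317) + 773/1836) = -1229/30 + (-1475/1317 + 773*(1/1836)) = -1229/30 + (-1475/1317 + 773/1836) = -1229/30 - 563353/806004 = -167913251/4030020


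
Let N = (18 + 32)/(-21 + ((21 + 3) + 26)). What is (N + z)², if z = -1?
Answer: 441/841 ≈ 0.52438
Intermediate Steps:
N = 50/29 (N = 50/(-21 + (24 + 26)) = 50/(-21 + 50) = 50/29 ≈ 1.7241)
(N + z)² = (50/29 - 1)² = (21/29)² = 441/841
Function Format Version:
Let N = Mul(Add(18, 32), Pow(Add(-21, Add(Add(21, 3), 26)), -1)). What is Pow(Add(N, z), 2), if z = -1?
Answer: Rational(441, 841) ≈ 0.52438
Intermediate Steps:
N = Rational(50, 29) (N = Mul(50, Pow(Add(-21, Add(24, 26)), -1)) = Mul(50, Pow(Add(-21, 50), -1)) = Mul(50, Pow(29, -1)) = Mul(50, Rational(1, 29)) = Rational(50, 29) ≈ 1.7241)
Pow(Add(N, z), 2) = Pow(Add(Rational(50, 29), -1), 2) = Pow(Rational(21, 29), 2) = Rational(441, 841)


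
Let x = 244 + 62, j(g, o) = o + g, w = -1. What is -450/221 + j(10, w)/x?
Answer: -887/442 ≈ -2.0068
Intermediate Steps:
j(g, o) = g + o
x = 306
-450/221 + j(10, w)/x = -450/221 + (10 - 1)/306 = -450*1/221 + 9*(1/306) = -450/221 + 1/34 = -887/442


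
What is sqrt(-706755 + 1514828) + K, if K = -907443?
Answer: -907443 + sqrt(808073) ≈ -9.0654e+5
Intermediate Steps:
sqrt(-706755 + 1514828) + K = sqrt(-706755 + 1514828) - 907443 = sqrt(808073) - 907443 = -907443 + sqrt(808073)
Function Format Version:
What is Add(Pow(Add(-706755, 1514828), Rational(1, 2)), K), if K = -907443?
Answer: Add(-907443, Pow(808073, Rational(1, 2))) ≈ -9.0654e+5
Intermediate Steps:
Add(Pow(Add(-706755, 1514828), Rational(1, 2)), K) = Add(Pow(Add(-706755, 1514828), Rational(1, 2)), -907443) = Add(Pow(808073, Rational(1, 2)), -907443) = Add(-907443, Pow(808073, Rational(1, 2)))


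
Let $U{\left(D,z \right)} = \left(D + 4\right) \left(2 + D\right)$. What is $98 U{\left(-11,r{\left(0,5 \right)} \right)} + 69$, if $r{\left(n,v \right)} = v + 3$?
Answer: $6243$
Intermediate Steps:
$r{\left(n,v \right)} = 3 + v$
$U{\left(D,z \right)} = \left(2 + D\right) \left(4 + D\right)$ ($U{\left(D,z \right)} = \left(4 + D\right) \left(2 + D\right) = \left(2 + D\right) \left(4 + D\right)$)
$98 U{\left(-11,r{\left(0,5 \right)} \right)} + 69 = 98 \left(8 + \left(-11\right)^{2} + 6 \left(-11\right)\right) + 69 = 98 \left(8 + 121 - 66\right) + 69 = 98 \cdot 63 + 69 = 6174 + 69 = 6243$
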